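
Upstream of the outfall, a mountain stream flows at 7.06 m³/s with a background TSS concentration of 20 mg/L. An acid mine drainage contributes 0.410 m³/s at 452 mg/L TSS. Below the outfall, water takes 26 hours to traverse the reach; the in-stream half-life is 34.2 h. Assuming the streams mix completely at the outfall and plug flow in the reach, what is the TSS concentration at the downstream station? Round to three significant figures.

Mass balance: C = (7.060·20.00 + 0.4100·452.0) / 7.470 = 326.5/7.470 = 43.71 mg/L.
Half-life 34.2 h → k = ln 2 / 34.2 = 0.02027 h⁻¹ = 0.4864 d⁻¹.
Decay over the reach: 43.71·exp(−kt) = 43.71·0.5904 = 25.81 mg/L.

25.8 mg/L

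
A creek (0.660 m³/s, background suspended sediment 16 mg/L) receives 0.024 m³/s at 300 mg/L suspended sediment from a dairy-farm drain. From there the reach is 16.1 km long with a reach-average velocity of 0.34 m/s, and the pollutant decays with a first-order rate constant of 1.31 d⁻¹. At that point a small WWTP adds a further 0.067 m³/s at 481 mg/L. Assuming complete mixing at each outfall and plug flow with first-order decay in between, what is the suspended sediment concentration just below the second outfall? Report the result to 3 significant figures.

54.4 mg/L

Mixed concentration C = ΣQC/ΣQ = (0.6600·16.00 + 0.02400·300.0) / 0.6840 = 17.76/0.6840 = 25.96 mg/L; combined flow 0.6840 m³/s.
Travel time t = 16.1·1000 / 0.34 = 47350 s = 13.15 h.
Applying C = C₀e^(−kt): 25.96 × 0.4877 = 12.66 mg/L.
At the second outfall, C = (0.6840·12.66 + 0.06700·481.0) / (0.6840 + 0.06700) = 54.45 mg/L.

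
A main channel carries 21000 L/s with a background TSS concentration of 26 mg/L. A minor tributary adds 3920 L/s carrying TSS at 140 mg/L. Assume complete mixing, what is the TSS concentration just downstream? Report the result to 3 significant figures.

After mixing, C = (21000·26.00 + 3920·140.0) / 24920 = 1095000/24920 = 43.93 mg/L.

43.9 mg/L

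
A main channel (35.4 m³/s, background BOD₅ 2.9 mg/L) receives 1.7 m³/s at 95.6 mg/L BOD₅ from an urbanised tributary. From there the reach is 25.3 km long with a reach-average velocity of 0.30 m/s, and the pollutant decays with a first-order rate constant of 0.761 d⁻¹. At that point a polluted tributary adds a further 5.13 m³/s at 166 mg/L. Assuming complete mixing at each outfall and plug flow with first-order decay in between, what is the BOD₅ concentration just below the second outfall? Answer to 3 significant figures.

23.2 mg/L

Flow-weighted average: C = (35.40·2.900 + 1.700·95.60) / 37.10 = 265.2/37.10 = 7.148 mg/L; combined flow 37.10 m³/s.
Travel time t = 25.3·1000 / 0.30 = 84330 s = 23.43 h.
Applying C = C₀e^(−kt): 7.148 × 0.4758 = 3.401 mg/L.
Second outfall: C = (37.10·3.401 + 5.130·166.0)/42.23 = 23.15 mg/L.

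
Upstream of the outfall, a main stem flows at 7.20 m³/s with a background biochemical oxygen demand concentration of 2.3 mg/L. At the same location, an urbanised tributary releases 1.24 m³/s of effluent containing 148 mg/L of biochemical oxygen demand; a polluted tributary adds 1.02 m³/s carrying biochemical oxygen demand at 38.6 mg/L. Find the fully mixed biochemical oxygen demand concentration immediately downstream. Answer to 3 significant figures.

Mass balance: C = (7.200·2.300 + 1.240·148.0 + 1.020·38.60) / 9.460 = 239.5/9.460 = 25.31 mg/L.

25.3 mg/L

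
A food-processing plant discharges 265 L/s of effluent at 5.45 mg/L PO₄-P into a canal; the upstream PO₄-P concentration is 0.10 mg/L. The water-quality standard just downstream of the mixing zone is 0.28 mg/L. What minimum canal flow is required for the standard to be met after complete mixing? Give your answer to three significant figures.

Set C_mix = 0.28: (Q·0.1000 + 265.0·5.450) / (Q + 265.0) = 0.28
→ Q = 265.0·(5.450 − 0.28)/(0.28 − 0.1000) = 7611 L/s.

7610 L/s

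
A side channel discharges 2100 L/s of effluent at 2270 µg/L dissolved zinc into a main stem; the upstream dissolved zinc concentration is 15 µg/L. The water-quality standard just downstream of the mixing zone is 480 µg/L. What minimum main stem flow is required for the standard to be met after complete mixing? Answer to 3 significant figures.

8080 L/s

Set C_mix = 480: (Q·15.00 + 2100·2270) / (Q + 2100) = 480
→ Q = 2100·(2270 − 480)/(480 − 15.00) = 8084 L/s.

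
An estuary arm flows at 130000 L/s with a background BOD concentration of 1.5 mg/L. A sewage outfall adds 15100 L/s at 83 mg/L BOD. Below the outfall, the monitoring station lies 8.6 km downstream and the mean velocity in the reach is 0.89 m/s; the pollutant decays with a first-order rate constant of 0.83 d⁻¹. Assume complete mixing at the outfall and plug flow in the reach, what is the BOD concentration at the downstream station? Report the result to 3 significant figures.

9.10 mg/L

Flow-weighted average: C = (130000·1.500 + 15100·83.00) / 145100 = 1448000/145100 = 9.981 mg/L.
Travel time t = 8.6·1000 / 0.89 = 9663 s = 2.684 h.
After decay, C = 9.981 × e^(−kt) = 9.981 × 0.9114 = 9.097 mg/L.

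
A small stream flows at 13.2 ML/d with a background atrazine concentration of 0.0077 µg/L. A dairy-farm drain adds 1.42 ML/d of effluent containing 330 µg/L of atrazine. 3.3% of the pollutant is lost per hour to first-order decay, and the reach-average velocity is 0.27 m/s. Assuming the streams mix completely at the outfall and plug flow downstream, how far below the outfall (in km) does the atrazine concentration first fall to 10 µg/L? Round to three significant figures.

Mixed concentration C = ΣQC/ΣQ = (13.20·0.007700 + 1.420·330.0) / 14.62 = 468.7/14.62 = 32.06 µg/L.
3.3%/h lost → k = −ln(1 − 0.033) = 0.03356 h⁻¹.
Set 32.06·exp(−k·t) = 10 → t = ln(32.06/10)/k = 125000 s = 34.72 h.
Distance = v·t = 0.27·125000 = 33740 m = 33.74 km.

33.7 km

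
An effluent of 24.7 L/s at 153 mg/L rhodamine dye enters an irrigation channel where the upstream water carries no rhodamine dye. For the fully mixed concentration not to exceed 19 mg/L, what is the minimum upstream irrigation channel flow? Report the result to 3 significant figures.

Set C_mix = 19: (Q·0 + 24.70·153.0) / (Q + 24.70) = 19
→ Q = 24.70·(153.0 − 19)/(19 − 0) = 174.2 L/s.

174 L/s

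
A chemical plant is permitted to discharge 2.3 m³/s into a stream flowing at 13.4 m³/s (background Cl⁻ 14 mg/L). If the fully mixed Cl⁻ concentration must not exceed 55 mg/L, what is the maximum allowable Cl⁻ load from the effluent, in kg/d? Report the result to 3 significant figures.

58400 kg/d

Mass balance at the limit: 13.40·14.00 + 2.300·Cₑ = 15.70·55 → Cₑ = 293.9 mg/L.
Load = 2.300 m³/s × 293.9 g/m³ × 86 400 s/d = 58400 kg/d.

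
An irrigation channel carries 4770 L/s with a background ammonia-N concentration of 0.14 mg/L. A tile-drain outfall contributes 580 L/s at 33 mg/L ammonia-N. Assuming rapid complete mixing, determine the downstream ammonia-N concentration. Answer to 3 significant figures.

Mass balance: C = (4770·0.1400 + 580.0·33.00) / 5350 = 19810/5350 = 3.702 mg/L.

3.70 mg/L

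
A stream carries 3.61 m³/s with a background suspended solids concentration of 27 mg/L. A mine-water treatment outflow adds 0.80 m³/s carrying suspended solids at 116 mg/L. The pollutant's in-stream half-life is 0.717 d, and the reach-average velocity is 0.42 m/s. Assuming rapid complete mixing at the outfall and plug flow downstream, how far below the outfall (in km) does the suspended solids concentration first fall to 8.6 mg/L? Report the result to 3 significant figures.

Mixed concentration C = ΣQC/ΣQ = (3.610·27.00 + 0.8000·116.0) / 4.410 = 190.3/4.410 = 43.15 mg/L.
Half-life 0.717 d → k = ln 2 / 0.717 = 0.9667 d⁻¹.
Set 43.15·exp(−k·t) = 8.6 → t = ln(43.15/8.6)/k = 144100 s = 40.04 h.
Distance = v·t = 0.42·144100 = 60540 m = 60.54 km.

60.5 km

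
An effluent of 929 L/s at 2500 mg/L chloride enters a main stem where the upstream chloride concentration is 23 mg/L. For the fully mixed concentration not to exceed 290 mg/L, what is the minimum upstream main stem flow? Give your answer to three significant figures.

Set C_mix = 290: (Q·23.00 + 929.0·2500) / (Q + 929.0) = 290
→ Q = 929.0·(2500 − 290)/(290 − 23.00) = 7689 L/s.

7690 L/s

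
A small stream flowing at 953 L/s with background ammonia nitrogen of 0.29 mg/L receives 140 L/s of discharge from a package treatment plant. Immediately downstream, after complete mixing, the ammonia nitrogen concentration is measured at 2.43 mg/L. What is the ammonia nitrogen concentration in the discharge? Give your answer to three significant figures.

17.0 mg/L

Mass balance: 953.0·0.2900 + 140.0·Cₑ = 1093·2.430
→ Cₑ = (1093·2.430 − 953.0·0.2900) / 140.0 = 17.00 mg/L.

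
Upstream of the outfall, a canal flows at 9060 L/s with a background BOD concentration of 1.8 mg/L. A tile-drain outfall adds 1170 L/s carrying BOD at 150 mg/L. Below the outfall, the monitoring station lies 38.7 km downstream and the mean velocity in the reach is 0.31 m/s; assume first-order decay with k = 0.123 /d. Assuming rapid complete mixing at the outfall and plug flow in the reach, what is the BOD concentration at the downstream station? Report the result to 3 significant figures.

After mixing, C = (9060·1.800 + 1170·150.0) / 10230 = 191800/10230 = 18.75 mg/L.
Travel time t = 38.7·1000 / 0.31 = 124800 s = 34.68 h.
Applying C = C₀e^(−kt): 18.75 × 0.8372 = 15.70 mg/L.

15.7 mg/L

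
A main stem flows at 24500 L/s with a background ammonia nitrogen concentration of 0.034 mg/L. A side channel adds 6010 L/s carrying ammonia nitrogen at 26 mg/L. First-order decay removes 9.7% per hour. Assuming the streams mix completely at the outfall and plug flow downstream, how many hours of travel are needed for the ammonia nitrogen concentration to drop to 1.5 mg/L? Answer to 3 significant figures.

Mixed concentration C = ΣQC/ΣQ = (24500·0.03400 + 6010·26.00) / 30510 = 157100/30510 = 5.149 mg/L.
9.7%/h lost → k = −ln(1 − 0.097) = 0.1020 h⁻¹.
5.149·exp(−k·t) = 1.5 → t = ln(5.149/1.5)/k = 43510 s = 12.09 h.

12.1 h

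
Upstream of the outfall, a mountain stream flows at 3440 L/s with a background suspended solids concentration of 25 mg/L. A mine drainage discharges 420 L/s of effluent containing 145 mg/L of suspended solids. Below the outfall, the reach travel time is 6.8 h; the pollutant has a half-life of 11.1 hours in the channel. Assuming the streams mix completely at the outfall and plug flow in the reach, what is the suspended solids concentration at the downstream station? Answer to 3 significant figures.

24.9 mg/L

After mixing, C = (3440·25.00 + 420.0·145.0) / 3860 = 146900/3860 = 38.06 mg/L.
Half-life 11.1 h → k = ln 2 / 11.1 = 0.06245 h⁻¹ = 1.499 d⁻¹.
First-order decay: C = 38.06·exp(−k·t) = 38.06·0.6540 = 24.89 mg/L.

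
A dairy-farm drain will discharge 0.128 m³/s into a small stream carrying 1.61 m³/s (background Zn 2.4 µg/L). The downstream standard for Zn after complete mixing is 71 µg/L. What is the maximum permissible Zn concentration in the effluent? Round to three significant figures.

934 µg/L

At the limit, (Qr·Cr + Qe·Cₑ)/(Qr + Qe) = 71:
Cₑ = (1.738·71 − 1.610·2.400) / 0.1280 = 933.9 µg/L.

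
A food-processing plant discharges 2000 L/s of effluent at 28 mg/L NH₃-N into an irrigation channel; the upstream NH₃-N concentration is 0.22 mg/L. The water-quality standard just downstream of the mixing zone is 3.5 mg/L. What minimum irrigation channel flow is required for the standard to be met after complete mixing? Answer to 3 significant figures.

Set C_mix = 3.5: (Q·0.2200 + 2000·28.00) / (Q + 2000) = 3.5
→ Q = 2000·(28.00 − 3.5)/(3.5 − 0.2200) = 14940 L/s.

14900 L/s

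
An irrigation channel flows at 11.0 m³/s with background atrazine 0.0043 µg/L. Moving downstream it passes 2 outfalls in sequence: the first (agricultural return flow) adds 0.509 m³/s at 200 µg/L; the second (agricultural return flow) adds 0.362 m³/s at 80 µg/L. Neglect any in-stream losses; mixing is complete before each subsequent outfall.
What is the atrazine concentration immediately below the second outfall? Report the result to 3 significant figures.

Below outfall 1: Q → 11.51 m³/s, C = (11.00·0.004300 + 0.5090·200.0)/11.51 = 8.849 µg/L.
Below outfall 2: Q → 11.87 m³/s, C = (11.51·8.849 + 0.3620·80.00)/11.87 = 11.02 µg/L.

11.0 µg/L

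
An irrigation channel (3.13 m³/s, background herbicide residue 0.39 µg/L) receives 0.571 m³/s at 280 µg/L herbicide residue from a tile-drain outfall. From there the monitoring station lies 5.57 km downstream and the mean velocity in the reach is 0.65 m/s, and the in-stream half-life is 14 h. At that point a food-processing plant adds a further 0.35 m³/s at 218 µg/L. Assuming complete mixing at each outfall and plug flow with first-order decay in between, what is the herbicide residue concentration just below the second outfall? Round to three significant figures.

Mixed concentration C = ΣQC/ΣQ = (3.130·0.3900 + 0.5710·280.0) / 3.701 = 161.1/3.701 = 43.53 µg/L; combined flow 3.701 m³/s.
Travel time t = 5.57·1000 / 0.65 = 8569 s = 2.380 h.
Half-life 14 h → k = ln 2 / 14 = 0.04951 h⁻¹ = 1.188 d⁻¹.
Applying C = C₀e^(−kt): 43.53 × 0.8888 = 38.69 µg/L.
At the second outfall, C = (3.701·38.69 + 0.3500·218.0) / (3.701 + 0.3500) = 54.18 µg/L.

54.2 µg/L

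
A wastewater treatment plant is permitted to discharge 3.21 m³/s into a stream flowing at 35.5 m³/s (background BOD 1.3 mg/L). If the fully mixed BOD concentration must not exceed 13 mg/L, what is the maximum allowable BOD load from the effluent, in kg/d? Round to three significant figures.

39500 kg/d

Mass balance at the limit: 35.50·1.300 + 3.210·Cₑ = 38.71·13 → Cₑ = 142.4 mg/L.
Load = 3.210 m³/s × 142.4 g/m³ × 86 400 s/d = 39490 kg/d.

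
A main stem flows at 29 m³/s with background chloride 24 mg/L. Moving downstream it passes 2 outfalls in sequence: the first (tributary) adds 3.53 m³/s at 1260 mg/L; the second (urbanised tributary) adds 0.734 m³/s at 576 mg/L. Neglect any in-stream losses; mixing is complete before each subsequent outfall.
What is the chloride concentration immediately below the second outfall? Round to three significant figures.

Outfall 1: combined Q = 32.53 m³/s; C = (29.00·24.00 + 3.530·1260)/32.53 = 158.1 mg/L.
Outfall 2: combined Q = 33.26 m³/s; C = (32.53·158.1 + 0.7340·576.0)/33.26 = 167.3 mg/L.

167 mg/L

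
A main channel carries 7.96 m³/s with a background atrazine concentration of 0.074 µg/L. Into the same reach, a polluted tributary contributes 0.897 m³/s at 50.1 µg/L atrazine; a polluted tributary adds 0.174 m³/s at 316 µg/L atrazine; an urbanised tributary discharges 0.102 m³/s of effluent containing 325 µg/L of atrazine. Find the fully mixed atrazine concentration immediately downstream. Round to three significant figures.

After mixing, C = (7.960·0.07400 + 0.8970·50.10 + 0.1740·316.0 + 0.1020·325.0) / 9.133 = 133.7/9.133 = 14.64 µg/L.

14.6 µg/L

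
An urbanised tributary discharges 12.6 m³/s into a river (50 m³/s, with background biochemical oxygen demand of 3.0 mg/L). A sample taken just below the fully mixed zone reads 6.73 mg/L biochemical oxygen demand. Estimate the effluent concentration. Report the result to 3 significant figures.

Mass balance: 50.00·3.000 + 12.60·Cₑ = 62.60·6.730
→ Cₑ = (62.60·6.730 − 50.00·3.000) / 12.60 = 21.53 mg/L.

21.5 mg/L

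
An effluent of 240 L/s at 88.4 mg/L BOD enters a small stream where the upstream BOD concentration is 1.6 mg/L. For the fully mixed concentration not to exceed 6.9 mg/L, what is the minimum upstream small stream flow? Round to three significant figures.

3690 L/s

Set C_mix = 6.9: (Q·1.600 + 240.0·88.40) / (Q + 240.0) = 6.9
→ Q = 240.0·(88.40 − 6.9)/(6.9 − 1.600) = 3691 L/s.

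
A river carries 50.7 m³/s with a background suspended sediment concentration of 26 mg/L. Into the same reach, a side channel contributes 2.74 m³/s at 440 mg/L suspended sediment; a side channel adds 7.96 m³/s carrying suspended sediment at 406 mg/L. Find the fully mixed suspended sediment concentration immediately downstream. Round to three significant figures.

93.7 mg/L

After mixing, C = (50.70·26.00 + 2.740·440.0 + 7.960·406.0) / 61.40 = 5756/61.40 = 93.74 mg/L.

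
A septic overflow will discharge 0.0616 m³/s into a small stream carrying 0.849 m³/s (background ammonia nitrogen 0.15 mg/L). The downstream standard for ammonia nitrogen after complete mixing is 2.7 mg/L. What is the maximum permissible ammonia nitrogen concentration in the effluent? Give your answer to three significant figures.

37.8 mg/L

At the limit, (Qr·Cr + Qe·Cₑ)/(Qr + Qe) = 2.7:
Cₑ = (0.9106·2.7 − 0.8490·0.1500) / 0.06160 = 37.85 mg/L.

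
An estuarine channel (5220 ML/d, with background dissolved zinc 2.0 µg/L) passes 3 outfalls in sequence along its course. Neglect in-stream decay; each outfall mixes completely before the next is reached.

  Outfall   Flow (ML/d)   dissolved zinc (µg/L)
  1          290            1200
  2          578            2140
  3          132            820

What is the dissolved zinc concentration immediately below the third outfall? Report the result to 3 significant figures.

274 µg/L

Below outfall 1: Q → 5510 ML/d, C = (5220·2.000 + 290.0·1200)/5510 = 65.05 µg/L.
Below outfall 2: Q → 6088 ML/d, C = (5510·65.05 + 578.0·2140)/6088 = 262.0 µg/L.
Below outfall 3: Q → 6220 ML/d, C = (6088·262.0 + 132.0·820.0)/6220 = 273.9 µg/L.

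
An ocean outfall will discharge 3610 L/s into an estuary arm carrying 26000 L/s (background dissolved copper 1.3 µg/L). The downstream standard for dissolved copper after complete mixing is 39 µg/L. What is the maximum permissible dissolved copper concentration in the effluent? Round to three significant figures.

311 µg/L

At the limit, (Qr·Cr + Qe·Cₑ)/(Qr + Qe) = 39:
Cₑ = (29610·39 − 26000·1.300) / 3610 = 310.5 µg/L.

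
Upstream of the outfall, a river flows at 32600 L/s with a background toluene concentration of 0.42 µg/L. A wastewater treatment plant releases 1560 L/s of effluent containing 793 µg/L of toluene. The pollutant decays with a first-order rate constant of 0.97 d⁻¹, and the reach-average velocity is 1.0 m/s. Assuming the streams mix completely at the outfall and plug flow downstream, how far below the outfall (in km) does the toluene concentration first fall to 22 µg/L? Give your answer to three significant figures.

Flow-weighted average: C = (32600·0.4200 + 1560·793.0) / 34160 = 1251000/34160 = 36.62 µg/L.
Set 36.62·exp(−k·t) = 22 → t = ln(36.62/22)/k = 45380 s = 12.60 h.
Distance = v·t = 1.0·45380 = 45380 m = 45.38 km.

45.4 km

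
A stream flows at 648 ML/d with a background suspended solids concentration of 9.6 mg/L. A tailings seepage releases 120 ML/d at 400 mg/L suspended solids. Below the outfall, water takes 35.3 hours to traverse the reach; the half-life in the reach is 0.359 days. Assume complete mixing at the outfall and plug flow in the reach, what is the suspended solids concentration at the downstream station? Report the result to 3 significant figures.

Mass balance: C = (648.0·9.600 + 120.0·400.0) / 768.0 = 54220/768.0 = 70.60 mg/L.
Half-life 0.359 d → k = ln 2 / 0.359 = 1.931 d⁻¹.
After decay, C = 70.60 × e^(−kt) = 70.60 × 0.05843 = 4.125 mg/L.

4.13 mg/L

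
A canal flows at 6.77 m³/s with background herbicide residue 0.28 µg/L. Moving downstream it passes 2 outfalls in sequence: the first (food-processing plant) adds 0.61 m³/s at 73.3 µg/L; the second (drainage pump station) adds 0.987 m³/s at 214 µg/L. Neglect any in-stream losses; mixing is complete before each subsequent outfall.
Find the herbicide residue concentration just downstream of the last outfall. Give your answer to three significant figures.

30.8 µg/L

Outfall 1: combined Q = 7.380 m³/s; C = (6.770·0.2800 + 0.6100·73.30)/7.380 = 6.316 µg/L.
Outfall 2: combined Q = 8.367 m³/s; C = (7.380·6.316 + 0.9870·214.0)/8.367 = 30.81 µg/L.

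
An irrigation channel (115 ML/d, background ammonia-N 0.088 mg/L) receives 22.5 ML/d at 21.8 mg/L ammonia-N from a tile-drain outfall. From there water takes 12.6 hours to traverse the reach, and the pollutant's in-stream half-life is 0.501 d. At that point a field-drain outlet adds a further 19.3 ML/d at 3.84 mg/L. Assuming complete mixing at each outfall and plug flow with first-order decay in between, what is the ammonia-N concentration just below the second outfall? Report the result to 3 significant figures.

2.02 mg/L

Mass balance: C = (115.0·0.08800 + 22.50·21.80) / 137.5 = 500.6/137.5 = 3.641 mg/L; combined flow 137.5 ML/d.
Half-life 0.501 d → k = ln 2 / 0.501 = 1.384 d⁻¹.
First-order decay: C = 3.641·exp(−k·t) = 3.641·0.4837 = 1.761 mg/L.
Second outfall: C = (137.5·1.761 + 19.30·3.840)/156.8 = 2.017 mg/L.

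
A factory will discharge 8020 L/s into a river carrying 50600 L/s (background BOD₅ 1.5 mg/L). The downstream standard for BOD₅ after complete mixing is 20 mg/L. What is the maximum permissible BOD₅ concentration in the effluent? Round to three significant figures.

At the limit, (Qr·Cr + Qe·Cₑ)/(Qr + Qe) = 20:
Cₑ = (58620·20 − 50600·1.500) / 8020 = 136.7 mg/L.

137 mg/L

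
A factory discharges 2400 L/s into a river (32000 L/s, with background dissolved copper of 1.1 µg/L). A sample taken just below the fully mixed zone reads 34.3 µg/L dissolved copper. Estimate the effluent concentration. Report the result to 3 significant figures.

477 µg/L

Mass balance: 32000·1.100 + 2400·Cₑ = 34400·34.30
→ Cₑ = (34400·34.30 − 32000·1.100) / 2400 = 477.0 µg/L.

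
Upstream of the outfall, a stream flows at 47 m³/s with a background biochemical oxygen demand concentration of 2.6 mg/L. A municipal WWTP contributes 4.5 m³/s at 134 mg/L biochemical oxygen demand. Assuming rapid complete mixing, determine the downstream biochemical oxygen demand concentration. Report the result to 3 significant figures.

Mass balance: C = (47.00·2.600 + 4.500·134.0) / 51.50 = 725.2/51.50 = 14.08 mg/L.

14.1 mg/L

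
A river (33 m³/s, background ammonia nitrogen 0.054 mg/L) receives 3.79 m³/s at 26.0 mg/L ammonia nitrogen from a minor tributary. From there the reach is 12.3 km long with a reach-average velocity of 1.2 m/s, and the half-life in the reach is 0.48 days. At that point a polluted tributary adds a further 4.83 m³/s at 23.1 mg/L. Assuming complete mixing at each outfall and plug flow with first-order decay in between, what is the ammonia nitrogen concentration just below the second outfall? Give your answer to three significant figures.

4.71 mg/L

After mixing, C = (33.00·0.05400 + 3.790·26.00) / 36.79 = 100.3/36.79 = 2.727 mg/L; combined flow 36.79 m³/s.
Travel time t = 12.3·1000 / 1.2 = 10250 s = 2.847 h.
Half-life 0.48 d → k = ln 2 / 0.48 = 1.444 d⁻¹.
First-order decay: C = 2.727·exp(−k·t) = 2.727·0.8426 = 2.298 mg/L.
At the second outfall, C = (36.79·2.298 + 4.830·23.10) / (36.79 + 4.830) = 4.712 mg/L.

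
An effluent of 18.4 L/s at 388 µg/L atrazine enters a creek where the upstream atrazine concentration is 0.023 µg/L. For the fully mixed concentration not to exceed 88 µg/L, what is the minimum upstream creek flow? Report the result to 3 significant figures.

62.7 L/s

Set C_mix = 88: (Q·0.02300 + 18.40·388.0) / (Q + 18.40) = 88
→ Q = 18.40·(388.0 − 88)/(88 − 0.02300) = 62.74 L/s.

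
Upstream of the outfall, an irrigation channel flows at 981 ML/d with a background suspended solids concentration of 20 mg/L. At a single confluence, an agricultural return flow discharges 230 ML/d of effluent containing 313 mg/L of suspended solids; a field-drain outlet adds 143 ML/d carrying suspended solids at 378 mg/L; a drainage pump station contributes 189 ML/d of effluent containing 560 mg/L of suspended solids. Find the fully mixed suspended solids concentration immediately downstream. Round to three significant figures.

163 mg/L

Mixed concentration C = ΣQC/ΣQ = (981.0·20.00 + 230.0·313.0 + 143.0·378.0 + 189.0·560.0) / 1543 = 251500/1543 = 163.0 mg/L.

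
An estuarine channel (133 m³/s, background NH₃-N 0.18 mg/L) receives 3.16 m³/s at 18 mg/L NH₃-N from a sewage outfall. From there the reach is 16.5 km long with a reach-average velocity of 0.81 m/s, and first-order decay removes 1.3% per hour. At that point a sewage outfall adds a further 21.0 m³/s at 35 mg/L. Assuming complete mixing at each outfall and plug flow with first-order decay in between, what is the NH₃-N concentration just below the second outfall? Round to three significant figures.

Flow-weighted average: C = (133.0·0.1800 + 3.160·18.00) / 136.2 = 80.82/136.2 = 0.5936 mg/L; combined flow 136.2 m³/s.
Travel time t = 16.5·1000 / 0.81 = 20370 s = 5.658 h.
1.3%/h lost → k = −ln(1 − 0.013) = 0.01309 h⁻¹.
After decay, C = 0.5936 × e^(−kt) = 0.5936 × 0.9286 = 0.5512 mg/L.
Second outfall: C = (136.2·0.5512 + 21.00·35.00)/157.2 = 5.154 mg/L.

5.15 mg/L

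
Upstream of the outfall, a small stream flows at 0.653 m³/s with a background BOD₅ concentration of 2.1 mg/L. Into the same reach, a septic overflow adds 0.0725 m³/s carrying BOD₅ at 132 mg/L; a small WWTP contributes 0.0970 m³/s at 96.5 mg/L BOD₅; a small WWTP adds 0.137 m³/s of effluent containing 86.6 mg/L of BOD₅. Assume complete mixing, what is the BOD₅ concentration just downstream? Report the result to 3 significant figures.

33.5 mg/L

Flow-weighted average: C = (0.6530·2.100 + 0.07250·132.0 + 0.09700·96.50 + 0.1370·86.60) / 0.9595 = 32.17/0.9595 = 33.52 mg/L.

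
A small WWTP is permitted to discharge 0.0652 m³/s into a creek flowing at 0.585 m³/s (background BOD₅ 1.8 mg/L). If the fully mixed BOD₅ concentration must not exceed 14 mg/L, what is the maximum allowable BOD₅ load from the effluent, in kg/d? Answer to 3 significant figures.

Mass balance at the limit: 0.5850·1.800 + 0.06520·Cₑ = 0.6502·14 → Cₑ = 123.5 mg/L.
Load = 0.06520 m³/s × 123.5 g/m³ × 86 400 s/d = 695.5 kg/d.

696 kg/d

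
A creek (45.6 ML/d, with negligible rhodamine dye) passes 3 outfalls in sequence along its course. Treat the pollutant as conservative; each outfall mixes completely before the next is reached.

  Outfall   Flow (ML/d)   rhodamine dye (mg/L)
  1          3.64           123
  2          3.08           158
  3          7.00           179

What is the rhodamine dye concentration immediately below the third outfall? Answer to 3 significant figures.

Outfall 1: combined Q = 49.24 ML/d; C = (45.60·0 + 3.640·123.0)/49.24 = 9.093 mg/L.
Outfall 2: combined Q = 52.32 ML/d; C = (49.24·9.093 + 3.080·158.0)/52.32 = 17.86 mg/L.
Outfall 3: combined Q = 59.32 ML/d; C = (52.32·17.86 + 7.000·179.0)/59.32 = 36.87 mg/L.

36.9 mg/L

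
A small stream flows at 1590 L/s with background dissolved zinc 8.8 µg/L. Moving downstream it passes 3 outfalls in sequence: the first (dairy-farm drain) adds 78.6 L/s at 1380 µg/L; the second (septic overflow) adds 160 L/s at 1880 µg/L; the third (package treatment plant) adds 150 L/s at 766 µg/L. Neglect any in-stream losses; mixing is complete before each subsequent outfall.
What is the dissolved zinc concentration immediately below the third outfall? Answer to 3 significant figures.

272 µg/L

Below outfall 1: Q → 1669 L/s, C = (1590·8.800 + 78.60·1380)/1669 = 73.39 µg/L.
Below outfall 2: Q → 1829 L/s, C = (1669·73.39 + 160.0·1880)/1829 = 231.5 µg/L.
Below outfall 3: Q → 1979 L/s, C = (1829·231.5 + 150.0·766.0)/1979 = 272.0 µg/L.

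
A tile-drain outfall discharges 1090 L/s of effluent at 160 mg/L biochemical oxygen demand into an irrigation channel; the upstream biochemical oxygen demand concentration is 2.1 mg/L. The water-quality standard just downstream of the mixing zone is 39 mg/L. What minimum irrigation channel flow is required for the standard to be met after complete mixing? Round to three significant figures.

Set C_mix = 39: (Q·2.100 + 1090·160.0) / (Q + 1090) = 39
→ Q = 1090·(160.0 − 39)/(39 − 2.100) = 3574 L/s.

3570 L/s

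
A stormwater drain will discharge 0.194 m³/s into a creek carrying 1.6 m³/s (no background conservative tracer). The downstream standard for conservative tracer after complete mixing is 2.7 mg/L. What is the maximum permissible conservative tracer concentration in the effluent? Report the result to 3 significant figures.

At the limit, (Qr·Cr + Qe·Cₑ)/(Qr + Qe) = 2.7:
Cₑ = (1.794·2.7 − 1.600·0) / 0.1940 = 24.97 mg/L.

25.0 mg/L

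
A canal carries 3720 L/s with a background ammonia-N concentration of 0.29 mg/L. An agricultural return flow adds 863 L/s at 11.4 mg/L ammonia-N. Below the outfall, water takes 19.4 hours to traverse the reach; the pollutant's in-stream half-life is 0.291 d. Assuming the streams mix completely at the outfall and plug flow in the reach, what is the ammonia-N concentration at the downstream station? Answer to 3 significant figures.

After mixing, C = (3720·0.2900 + 863.0·11.40) / 4583 = 10920/4583 = 2.382 mg/L.
Half-life 0.291 d → k = ln 2 / 0.291 = 2.382 d⁻¹.
Decay over the reach: 2.382·exp(−kt) = 2.382·0.1458 = 0.3473 mg/L.

0.347 mg/L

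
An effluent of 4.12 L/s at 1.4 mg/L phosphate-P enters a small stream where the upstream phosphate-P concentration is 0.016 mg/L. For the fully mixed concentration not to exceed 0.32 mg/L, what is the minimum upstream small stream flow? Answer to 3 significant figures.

Set C_mix = 0.32: (Q·0.01600 + 4.120·1.400) / (Q + 4.120) = 0.32
→ Q = 4.120·(1.400 − 0.32)/(0.32 − 0.01600) = 14.64 L/s.

14.6 L/s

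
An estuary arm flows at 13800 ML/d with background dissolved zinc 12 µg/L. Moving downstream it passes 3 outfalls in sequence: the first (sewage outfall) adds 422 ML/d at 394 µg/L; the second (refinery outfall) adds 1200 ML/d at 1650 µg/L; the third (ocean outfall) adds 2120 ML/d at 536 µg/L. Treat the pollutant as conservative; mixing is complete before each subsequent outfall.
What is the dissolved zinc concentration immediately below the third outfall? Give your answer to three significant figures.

Outfall 1: combined Q = 14220 ML/d; C = (13800·12.00 + 422.0·394.0)/14220 = 23.33 µg/L.
Outfall 2: combined Q = 15420 ML/d; C = (14220·23.33 + 1200·1650)/15420 = 149.9 µg/L.
Outfall 3: combined Q = 17540 ML/d; C = (15420·149.9 + 2120·536.0)/17540 = 196.6 µg/L.

197 µg/L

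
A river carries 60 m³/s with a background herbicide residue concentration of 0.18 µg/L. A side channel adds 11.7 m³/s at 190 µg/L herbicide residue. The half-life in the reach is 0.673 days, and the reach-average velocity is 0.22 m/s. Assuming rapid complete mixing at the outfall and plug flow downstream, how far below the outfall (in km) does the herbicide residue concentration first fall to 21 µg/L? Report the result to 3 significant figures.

After mixing, C = (60.00·0.1800 + 11.70·190.0) / 71.70 = 2234/71.70 = 31.15 µg/L.
Half-life 0.673 d → k = ln 2 / 0.673 = 1.030 d⁻¹.
Set 31.15·exp(−k·t) = 21 → t = ln(31.15/21)/k = 33090 s = 9.192 h.
Distance = v·t = 0.22·33090 = 7280 m = 7.280 km.

7.28 km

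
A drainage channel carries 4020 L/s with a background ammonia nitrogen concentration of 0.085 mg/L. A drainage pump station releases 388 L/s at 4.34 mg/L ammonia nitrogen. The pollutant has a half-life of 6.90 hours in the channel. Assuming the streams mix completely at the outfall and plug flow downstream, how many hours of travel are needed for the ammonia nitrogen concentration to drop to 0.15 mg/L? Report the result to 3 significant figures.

After mixing, C = (4020·0.08500 + 388.0·4.340) / 4408 = 2026/4408 = 0.4595 mg/L.
Half-life 6.90 h → k = ln 2 / 6.90 = 0.1005 h⁻¹ = 2.411 d⁻¹.
0.4595·exp(−k·t) = 0.15 → t = ln(0.4595/0.15)/k = 40120 s = 11.14 h.

11.1 h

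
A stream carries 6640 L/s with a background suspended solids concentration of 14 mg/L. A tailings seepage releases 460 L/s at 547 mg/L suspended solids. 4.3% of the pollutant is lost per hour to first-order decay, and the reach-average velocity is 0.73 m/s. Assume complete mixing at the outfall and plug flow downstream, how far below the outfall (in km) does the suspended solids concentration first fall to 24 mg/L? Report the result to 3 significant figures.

Conservation of mass: C = (6640·14.00 + 460.0·547.0) / 7100 = 344600/7100 = 48.53 mg/L.
4.3%/h lost → k = −ln(1 − 0.043) = 0.04395 h⁻¹.
Set 48.53·exp(−k·t) = 24 → t = ln(48.53/24)/k = 57680 s = 16.02 h.
Distance = v·t = 0.73·57680 = 42100 m = 42.10 km.

42.1 km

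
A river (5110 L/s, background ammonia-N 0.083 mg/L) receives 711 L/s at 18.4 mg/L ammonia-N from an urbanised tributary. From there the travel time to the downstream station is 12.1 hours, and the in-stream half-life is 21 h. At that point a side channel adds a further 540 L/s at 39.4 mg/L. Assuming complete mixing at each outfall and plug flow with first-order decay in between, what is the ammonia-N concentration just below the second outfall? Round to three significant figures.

Conservation of mass: C = (5110·0.08300 + 711.0·18.40) / 5821 = 13510/5821 = 2.320 mg/L; combined flow 5821 L/s.
Half-life 21 h → k = ln 2 / 21 = 0.03301 h⁻¹ = 0.7922 d⁻¹.
First-order decay: C = 2.320·exp(−k·t) = 2.320·0.6707 = 1.556 mg/L.
At the second outfall, C = (5821·1.556 + 540.0·39.40) / (5821 + 540.0) = 4.769 mg/L.

4.77 mg/L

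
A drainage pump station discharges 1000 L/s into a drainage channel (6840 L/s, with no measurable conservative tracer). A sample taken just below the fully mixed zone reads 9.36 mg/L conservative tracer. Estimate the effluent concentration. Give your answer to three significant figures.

Mass balance: 6840·0 + 1000·Cₑ = 7840·9.360
→ Cₑ = (7840·9.360 − 6840·0) / 1000 = 73.38 mg/L.

73.4 mg/L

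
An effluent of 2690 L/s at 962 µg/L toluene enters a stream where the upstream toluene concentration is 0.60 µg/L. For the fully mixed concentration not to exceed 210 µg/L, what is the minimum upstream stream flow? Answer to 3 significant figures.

Set C_mix = 210: (Q·0.6000 + 2690·962.0) / (Q + 2690) = 210
→ Q = 2690·(962.0 − 210)/(210 − 0.6000) = 9660 L/s.

9660 L/s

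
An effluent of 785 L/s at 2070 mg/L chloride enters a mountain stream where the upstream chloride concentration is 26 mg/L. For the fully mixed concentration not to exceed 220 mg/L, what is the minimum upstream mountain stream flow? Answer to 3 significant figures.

Set C_mix = 220: (Q·26.00 + 785.0·2070) / (Q + 785.0) = 220
→ Q = 785.0·(2070 − 220)/(220 − 26.00) = 7486 L/s.

7490 L/s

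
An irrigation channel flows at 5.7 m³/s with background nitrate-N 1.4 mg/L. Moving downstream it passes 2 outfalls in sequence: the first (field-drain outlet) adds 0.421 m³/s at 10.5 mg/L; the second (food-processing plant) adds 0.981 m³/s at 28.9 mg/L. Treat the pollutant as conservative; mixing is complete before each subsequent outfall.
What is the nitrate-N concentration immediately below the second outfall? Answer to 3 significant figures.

After outfall 1: Q = 5.700 + 0.4210 = 6.121 m³/s; C = (5.700·1.400 + 0.4210·10.50)/6.121 = 2.026 mg/L.
After outfall 2: Q = 6.121 + 0.9810 = 7.102 m³/s; C = (6.121·2.026 + 0.9810·28.90)/7.102 = 5.738 mg/L.

5.74 mg/L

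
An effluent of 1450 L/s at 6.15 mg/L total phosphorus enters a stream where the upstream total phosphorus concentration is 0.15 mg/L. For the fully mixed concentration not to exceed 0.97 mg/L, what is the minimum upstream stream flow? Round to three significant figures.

Set C_mix = 0.97: (Q·0.1500 + 1450·6.150) / (Q + 1450) = 0.97
→ Q = 1450·(6.150 − 0.97)/(0.97 − 0.1500) = 9160 L/s.

9160 L/s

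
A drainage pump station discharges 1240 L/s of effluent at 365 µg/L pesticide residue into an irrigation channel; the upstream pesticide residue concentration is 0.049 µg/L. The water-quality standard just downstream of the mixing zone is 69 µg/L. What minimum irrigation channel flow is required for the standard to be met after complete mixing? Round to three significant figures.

Set C_mix = 69: (Q·0.04900 + 1240·365.0) / (Q + 1240) = 69
→ Q = 1240·(365.0 − 69)/(69 − 0.04900) = 5323 L/s.

5320 L/s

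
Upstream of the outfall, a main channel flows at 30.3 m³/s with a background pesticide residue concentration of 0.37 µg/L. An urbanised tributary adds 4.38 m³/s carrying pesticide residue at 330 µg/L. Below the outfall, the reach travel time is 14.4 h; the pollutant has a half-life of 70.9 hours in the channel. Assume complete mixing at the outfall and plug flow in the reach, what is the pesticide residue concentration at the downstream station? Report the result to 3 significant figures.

Flow-weighted average: C = (30.30·0.3700 + 4.380·330.0) / 34.68 = 1457/34.68 = 42.00 µg/L.
Half-life 70.9 h → k = ln 2 / 70.9 = 0.009776 h⁻¹ = 0.2346 d⁻¹.
Decay over the reach: 42.00·exp(−kt) = 42.00·0.8687 = 36.49 µg/L.

36.5 µg/L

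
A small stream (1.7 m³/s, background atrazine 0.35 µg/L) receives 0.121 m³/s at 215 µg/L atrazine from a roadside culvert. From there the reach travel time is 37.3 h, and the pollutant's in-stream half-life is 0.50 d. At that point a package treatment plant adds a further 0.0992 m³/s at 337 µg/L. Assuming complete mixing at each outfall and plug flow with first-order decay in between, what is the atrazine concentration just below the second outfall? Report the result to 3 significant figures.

Flow-weighted average: C = (1.700·0.3500 + 0.1210·215.0) / 1.821 = 26.61/1.821 = 14.61 µg/L; combined flow 1.821 m³/s.
Half-life 0.50 d → k = ln 2 / 0.50 = 1.386 d⁻¹.
Decay over the reach: 14.61·exp(−kt) = 14.61·0.1160 = 1.694 µg/L.
At the second outfall, C = (1.821·1.694 + 0.09920·337.0) / (1.821 + 0.09920) = 19.02 µg/L.

19.0 µg/L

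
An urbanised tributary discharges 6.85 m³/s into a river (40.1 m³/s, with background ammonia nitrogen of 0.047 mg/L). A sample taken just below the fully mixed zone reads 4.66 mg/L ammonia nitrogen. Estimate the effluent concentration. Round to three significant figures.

31.7 mg/L

Mass balance: 40.10·0.04700 + 6.850·Cₑ = 46.95·4.660
→ Cₑ = (46.95·4.660 − 40.10·0.04700) / 6.850 = 31.66 mg/L.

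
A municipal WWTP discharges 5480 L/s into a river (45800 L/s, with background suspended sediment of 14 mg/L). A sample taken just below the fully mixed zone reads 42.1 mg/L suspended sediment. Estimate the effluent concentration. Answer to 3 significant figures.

277 mg/L

Mass balance: 45800·14.00 + 5480·Cₑ = 51280·42.10
→ Cₑ = (51280·42.10 − 45800·14.00) / 5480 = 277.0 mg/L.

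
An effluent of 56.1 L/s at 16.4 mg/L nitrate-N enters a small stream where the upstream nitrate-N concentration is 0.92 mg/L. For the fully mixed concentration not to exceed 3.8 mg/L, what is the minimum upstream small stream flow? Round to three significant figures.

Set C_mix = 3.8: (Q·0.9200 + 56.10·16.40) / (Q + 56.10) = 3.8
→ Q = 56.10·(16.40 − 3.8)/(3.8 − 0.9200) = 245.4 L/s.

245 L/s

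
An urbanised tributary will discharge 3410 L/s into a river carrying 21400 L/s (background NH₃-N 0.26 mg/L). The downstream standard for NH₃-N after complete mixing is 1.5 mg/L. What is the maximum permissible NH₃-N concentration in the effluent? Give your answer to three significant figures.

9.28 mg/L

At the limit, (Qr·Cr + Qe·Cₑ)/(Qr + Qe) = 1.5:
Cₑ = (24810·1.5 − 21400·0.2600) / 3410 = 9.282 mg/L.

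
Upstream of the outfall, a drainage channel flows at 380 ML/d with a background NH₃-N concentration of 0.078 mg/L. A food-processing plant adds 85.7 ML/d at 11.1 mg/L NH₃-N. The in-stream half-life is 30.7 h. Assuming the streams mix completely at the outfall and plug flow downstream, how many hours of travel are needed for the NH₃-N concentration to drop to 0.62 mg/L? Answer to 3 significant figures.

After mixing, C = (380.0·0.07800 + 85.70·11.10) / 465.7 = 980.9/465.7 = 2.106 mg/L.
Half-life 30.7 h → k = ln 2 / 30.7 = 0.02258 h⁻¹ = 0.5419 d⁻¹.
2.106·exp(−k·t) = 0.62 → t = ln(2.106/0.62)/k = 195000 s = 54.17 h.

54.2 h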